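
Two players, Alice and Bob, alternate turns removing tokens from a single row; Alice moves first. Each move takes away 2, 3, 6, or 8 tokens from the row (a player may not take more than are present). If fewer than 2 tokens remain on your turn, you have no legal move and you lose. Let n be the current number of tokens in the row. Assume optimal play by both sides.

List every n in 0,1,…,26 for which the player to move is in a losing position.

Compute win/loss labels from the base case upward. A position with no move is L. Any other position is W if it can reach an L in one move, else L.
n=0: no move → L
n=1: no move → L
n=2: reaches L-position 0 → W
n=3: reaches L-position 1 → W
n=4: reaches L-position 1 → W
n=5: only reaches 3(W), 2(W), all W → L
n=6: reaches L-position 0 → W
n=7: reaches L-position 5 → W
n=8: reaches L-position 5 → W
n=9: reaches L-position 1 → W
n=10: only reaches 8(W), 7(W), 4(W), 2(W), all W → L
n=11: reaches L-position 5 → W
n=12: reaches L-position 10 → W
n=13: reaches L-position 10 → W
n=14: only reaches 12(W), 11(W), 8(W), 6(W), all W → L
n=15: only reaches 13(W), 12(W), 9(W), 7(W), all W → L
n=16: reaches L-position 14 → W
n=17: reaches L-position 15 → W
n=18: reaches L-position 15 → W
n=19: only reaches 17(W), 16(W), 13(W), 11(W), all W → L
n=20: reaches L-position 14 → W
n=21: reaches L-position 19 → W
n=22: reaches L-position 19 → W
n=23: reaches L-position 15 → W
n=24: only reaches 22(W), 21(W), 18(W), 16(W), all W → L
n=25: reaches L-position 19 → W
n=26: reaches L-position 24 → W
The losing starting values of n are exactly the entries labelled L in this table (8 of them).

0, 1, 5, 10, 14, 15, 19, 24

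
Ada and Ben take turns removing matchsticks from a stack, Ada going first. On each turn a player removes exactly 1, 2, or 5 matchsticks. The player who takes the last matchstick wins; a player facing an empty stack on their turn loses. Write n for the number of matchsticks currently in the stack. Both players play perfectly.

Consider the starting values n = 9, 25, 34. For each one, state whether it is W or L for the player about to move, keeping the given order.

9: L, 25: W, 34: W

Label each position W (a win for the player to move) or L (a loss). A position with no legal move is L; any other position is W exactly when some move reaches an L, and L when every move reaches a W.
n=0: no move → L
n=1: can move to 0, which is L ⇒ W
n=2: can move to 0, which is L ⇒ W
n=3: moves to 2(W), 1(W); every one is W ⇒ L
n=4: can move to 3, which is L ⇒ W
n=5: can move to 3, which is L ⇒ W
n=6: moves to 5(W), 4(W), 1(W); every one is W ⇒ L
n=7: can move to 6, which is L ⇒ W
n=8: can move to 6, which is L ⇒ W
n=9: moves to 8(W), 7(W), 4(W); every one is W ⇒ L
n=10: can move to 9, which is L ⇒ W
n=11: can move to 9, which is L ⇒ W
n=12: moves to 11(W), 10(W), 7(W); every one is W ⇒ L
n=13: can move to 12, which is L ⇒ W
n=14: can move to 12, which is L ⇒ W
n=15: moves to 14(W), 13(W), 10(W); every one is W ⇒ L
n=16: can move to 15, which is L ⇒ W
n=17: can move to 15, which is L ⇒ W
n=18: moves to 17(W), 16(W), 13(W); every one is W ⇒ L
n=19: can move to 18, which is L ⇒ W
n=20: can move to 18, which is L ⇒ W
n=21: moves to 20(W), 19(W), 16(W); every one is W ⇒ L
n=22: can move to 21, which is L ⇒ W
n=23: can move to 21, which is L ⇒ W
n=24: moves to 23(W), 22(W), 19(W); every one is W ⇒ L
n=25: can move to 24, which is L ⇒ W
n=26: can move to 24, which is L ⇒ W
n=27: moves to 26(W), 25(W), 22(W); every one is W ⇒ L
n=28: can move to 27, which is L ⇒ W
n=29: can move to 27, which is L ⇒ W
n=30: moves to 29(W), 28(W), 25(W); every one is W ⇒ L
n=31: can move to 30, which is L ⇒ W
n=32: can move to 30, which is L ⇒ W
n=33: moves to 32(W), 31(W), 28(W); every one is W ⇒ L
n=34: can move to 33, which is L ⇒ W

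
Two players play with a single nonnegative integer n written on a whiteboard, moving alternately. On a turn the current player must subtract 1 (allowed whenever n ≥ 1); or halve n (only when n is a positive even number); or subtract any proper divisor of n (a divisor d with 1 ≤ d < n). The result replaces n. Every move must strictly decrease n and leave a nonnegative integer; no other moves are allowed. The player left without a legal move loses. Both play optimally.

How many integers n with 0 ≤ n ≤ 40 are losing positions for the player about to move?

Positions with no move are L. A position that does have a move is losing for the player to move precisely when every available move leads to a winning position for the opponent. Fill in the labels:
n=0: no move → L
n=1: W (go to 0, an L position)
n=2: L (sole option 1(W) is W)
n=3: W (go to 2, an L position)
n=4: W (go to 2, an L position)
n=5: L (sole option 4(W) is W)
n=6: W (go to 5, an L position)
n=7: L (sole option 6(W) is W)
n=8: W (go to 7, an L position)
n=9: L (options 6(W), 8(W) are all W)
n=10: W (go to 5, an L position)
n=11: L (sole option 10(W) is W)
n=12: W (go to 9, an L position)
n=13: L (sole option 12(W) is W)
n=14: W (go to 7, an L position)
n=15: L (options 10(W), 12(W), 14(W) are all W)
n=16: W (go to 15, an L position)
n=17: L (sole option 16(W) is W)
n=18: W (go to 9, an L position)
n=19: L (sole option 18(W) is W)
n=20: W (go to 15, an L position)
n=21: L (options 14(W), 18(W), 20(W) are all W)
n=22: W (go to 11, an L position)
n=23: L (sole option 22(W) is W)
n=24: W (go to 21, an L position)
n=25: L (options 20(W), 24(W) are all W)
n=26: W (go to 13, an L position)
n=27: L (options 18(W), 24(W), 26(W) are all W)
n=28: W (go to 21, an L position)
n=29: L (sole option 28(W) is W)
n=30: W (go to 15, an L position)
n=31: L (sole option 30(W) is W)
n=32: W (go to 31, an L position)
n=33: L (options 22(W), 30(W), 32(W) are all W)
n=34: W (go to 17, an L position)
n=35: L (options 28(W), 30(W), 34(W) are all W)
n=36: W (go to 27, an L position)
n=37: L (sole option 36(W) is W)
n=38: W (go to 19, an L position)
n=39: L (options 26(W), 36(W), 38(W) are all W)
n=40: W (go to 35, an L position)
L entries with 0 ≤ n ≤ 40: n = 0, 2, 5, 7, 9, 11, 13, 15, 17, 19, 21, 23, 25, 27, 29, 31, 33, 35, 37, 39; that makes 20.

20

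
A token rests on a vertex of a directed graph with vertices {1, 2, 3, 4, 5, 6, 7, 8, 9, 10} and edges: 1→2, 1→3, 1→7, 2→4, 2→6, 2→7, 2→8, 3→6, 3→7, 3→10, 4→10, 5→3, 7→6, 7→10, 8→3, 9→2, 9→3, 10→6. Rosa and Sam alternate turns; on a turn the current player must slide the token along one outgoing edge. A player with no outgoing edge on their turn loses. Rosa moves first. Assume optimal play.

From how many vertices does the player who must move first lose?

Build the W/L table. Terminal = L. A non-terminal position is W if it has a move to some L; otherwise it is L.
Every edge goes from a vertex to one that appears earlier in the order 6, 10, 7, 3, 5, 4, 8, 2, 9, 1, so processing vertices in that order labels each vertex after all of its successors.
6: no outgoing edge → L
10: →6(L), so W
7: →6(L), so W
3: →6(L), so W
5: →3(W) only, which is W, so L
4: →10(W) only, which is W, so L
8: →3(W) only, which is W, so L
2: →8(L), so W
9: →2(W), 3(W) — all W, so L
1: →2(W), 3(W), 7(W) — all W, so L
The L vertices are 1, 4, 5, 6, 8, 9; that is 6 in all.

6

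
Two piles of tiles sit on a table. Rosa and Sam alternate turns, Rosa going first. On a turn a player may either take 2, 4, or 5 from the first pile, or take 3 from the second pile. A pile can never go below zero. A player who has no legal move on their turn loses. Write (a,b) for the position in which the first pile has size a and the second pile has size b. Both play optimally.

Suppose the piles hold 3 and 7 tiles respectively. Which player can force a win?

Build the W/L table. Terminal = L. A non-terminal position is W if it has a move to some L; otherwise it is L.
No move ever increases a pile, so every position that can arise here has a ≤ 3 and b ≤ 7; it is enough to label the cells with 0 ≤ a ≤ 3 and 0 ≤ b ≤ 7.
Every move lowers a or b (never raises either), so fill the grid row by row in increasing a, and left to right within a row: each cell's successors are then already labelled.
      b=0  b=1  b=2  b=3  b=4  b=5  b=6  b=7
a=0:    L    L    L    W    W    W    L    L
a=1:    L    L    L    W    W    W    L    L
a=2:    W    W    W    L    L    L    W    W
a=3:    W    W    W    L    L    L    W    W
Cells with no legal move (terminal, hence L): (0,0), (0,1), (0,2), (1,0), (1,1), (1,2).
The remaining L cells, each justified by listing all of its moves:
(0,6): the only move is to (0,3)(W), a W ⇒ L
(0,7): the only move is to (0,4)(W), a W ⇒ L
(1,6): the only move is to (1,3)(W), a W ⇒ L
(1,7): the only move is to (1,4)(W), a W ⇒ L
(2,3): moves to (0,3)(W), (2,0)(W); every one is W ⇒ L
(2,4): moves to (0,4)(W), (2,1)(W); every one is W ⇒ L
(2,5): moves to (0,5)(W), (2,2)(W); every one is W ⇒ L
(3,3): moves to (1,3)(W), (3,0)(W); every one is W ⇒ L
(3,4): moves to (1,4)(W), (3,1)(W); every one is W ⇒ L
(3,5): moves to (1,5)(W), (3,2)(W); every one is W ⇒ L
Every other cell has at least one move into one of the L cells above, so it is W.
From (3,7) Rosa can move to (1,7), reaching an L position.

Rosa wins.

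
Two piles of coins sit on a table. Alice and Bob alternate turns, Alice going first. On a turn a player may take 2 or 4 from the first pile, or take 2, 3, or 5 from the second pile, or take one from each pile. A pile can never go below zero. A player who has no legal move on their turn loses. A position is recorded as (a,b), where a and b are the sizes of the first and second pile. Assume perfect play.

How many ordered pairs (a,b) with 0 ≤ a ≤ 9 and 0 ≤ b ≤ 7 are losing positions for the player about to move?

22

Use the standard recursion: the mover loses at a terminal position; elsewhere, the mover wins exactly when some move hands the opponent an L position.
Every move lowers a or b (never raises either), so fill the grid row by row in increasing a, and left to right within a row: each cell's successors are then already labelled.
      b=0  b=1  b=2  b=3  b=4  b=5  b=6  b=7
a=0:    L    L    W    W    W    W    W    L
a=1:    L    W    W    W    L    W    W    W
a=2:    W    W    L    L    W    W    W    W
a=3:    W    L    L    W    W    W    W    W
a=4:    W    W    W    W    L    L    W    W
a=5:    W    W    W    L    W    W    W    L
a=6:    L    L    W    W    W    W    W    L
a=7:    L    W    W    W    L    W    W    W
a=8:    W    W    L    L    W    W    W    W
a=9:    W    L    L    W    W    W    W    W
Cells with no legal move (terminal, hence L): (0,0), (0,1), (1,0).
The remaining L cells, each justified by listing all of its moves:
(0,7): only reaches (0,5)(W), (0,4)(W), (0,2)(W), all W → L
(1,4): only reaches (1,2)(W), (1,1)(W), (0,3)(W), all W → L
(2,2): only reaches (0,2)(W), (2,0)(W), (1,1)(W), all W → L
(2,3): only reaches (0,3)(W), (2,1)(W), (2,0)(W), (1,2)(W), all W → L
(3,1): only reaches (1,1)(W), (2,0)(W), all W → L
(3,2): only reaches (1,2)(W), (3,0)(W), (2,1)(W), all W → L
(4,4): only reaches (2,4)(W), (0,4)(W), (4,2)(W), (4,1)(W), (3,3)(W), all W → L
(4,5): only reaches (2,5)(W), (0,5)(W), (4,3)(W), (4,2)(W), (4,0)(W), (3,4)(W), all W → L
(5,3): only reaches (3,3)(W), (1,3)(W), (5,1)(W), (5,0)(W), (4,2)(W), all W → L
(5,7): only reaches (3,7)(W), (1,7)(W), (5,5)(W), (5,4)(W), (5,2)(W), (4,6)(W), all W → L
(6,0): only reaches (4,0)(W), (2,0)(W), all W → L
(6,1): only reaches (4,1)(W), (2,1)(W), (5,0)(W), all W → L
(6,7): only reaches (4,7)(W), (2,7)(W), (6,5)(W), (6,4)(W), (6,2)(W), (5,6)(W), all W → L
(7,0): only reaches (5,0)(W), (3,0)(W), all W → L
(7,4): only reaches (5,4)(W), (3,4)(W), (7,2)(W), (7,1)(W), (6,3)(W), all W → L
(8,2): only reaches (6,2)(W), (4,2)(W), (8,0)(W), (7,1)(W), all W → L
(8,3): only reaches (6,3)(W), (4,3)(W), (8,1)(W), (8,0)(W), (7,2)(W), all W → L
(9,1): only reaches (7,1)(W), (5,1)(W), (8,0)(W), all W → L
(9,2): only reaches (7,2)(W), (5,2)(W), (9,0)(W), (8,1)(W), all W → L
Every other cell has at least one move into one of the L cells above, so it is W.
L cells per row: a=0: 3, a=1: 2, a=2: 2, a=3: 2, a=4: 2, a=5: 2, a=6: 3, a=7: 2, a=8: 2, a=9: 2; total 22.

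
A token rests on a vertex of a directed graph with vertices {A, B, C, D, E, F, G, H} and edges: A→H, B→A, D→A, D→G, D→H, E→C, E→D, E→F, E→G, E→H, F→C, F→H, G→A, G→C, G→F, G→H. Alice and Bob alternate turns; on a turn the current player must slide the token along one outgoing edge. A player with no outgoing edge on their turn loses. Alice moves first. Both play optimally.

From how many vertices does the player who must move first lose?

3

Positions with no move are L. A position that does have a move is losing for the player to move precisely when every available move leads to a winning position for the opponent. Fill in the labels:
Every edge goes from a vertex to one that appears earlier in the order C, H, F, A, G, D, E, B, so processing vertices in that order labels each vertex after all of its successors.
C: no outgoing edge → L
H: no outgoing edge → L
F: →H(L), so W
A: →H(L), so W
G: →H(L), so W
D: →H(L), so W
E: →H(L), so W
B: →A(W) only, which is W, so L
The L vertices are B, C, H; that is 3 in all.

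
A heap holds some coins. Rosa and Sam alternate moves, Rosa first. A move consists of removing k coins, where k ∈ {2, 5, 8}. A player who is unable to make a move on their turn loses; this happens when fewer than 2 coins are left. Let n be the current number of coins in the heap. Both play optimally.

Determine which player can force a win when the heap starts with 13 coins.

Rosa wins.

Work bottom-up. With no move the player to move loses. Otherwise the position is W if at least one move leads to an L position for the opponent, and L if every move leads to a W.
n=0: no move → L
n=1: no move → L
n=2: →0(L), so W
n=3: →1(L), so W
n=4: →2(W) only, which is W, so L
n=5: →0(L), so W
n=6: →4(L), so W
n=7: →5(W), 2(W) — all W, so L
n=8: →0(L), so W
n=9: →7(L), so W
n=10: →8(W), 5(W), 2(W) — all W, so L
n=11: →9(W), 6(W), 3(W) — all W, so L
n=12: →10(L), so W
n=13: →11(L), so W
The starting position 13 is W: Rosa should remove 2, leaving 11, handing over an L position.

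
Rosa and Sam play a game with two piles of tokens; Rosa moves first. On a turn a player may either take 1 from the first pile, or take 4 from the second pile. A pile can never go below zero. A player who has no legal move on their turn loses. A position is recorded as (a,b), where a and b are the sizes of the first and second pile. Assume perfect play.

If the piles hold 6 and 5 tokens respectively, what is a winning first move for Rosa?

Positions with no move are L. A position that does have a move is losing for the player to move precisely when every available move leads to a winning position for the opponent. Fill in the labels:
No move ever increases a pile, so every position that can arise here has a ≤ 6 and b ≤ 5; it is enough to label the cells with 0 ≤ a ≤ 6 and 0 ≤ b ≤ 5.
Every move lowers a or b (never raises either), so fill the grid row by row in increasing a, and left to right within a row: each cell's successors are then already labelled.
      b=0  b=1  b=2  b=3  b=4  b=5
a=0:    L    L    L    L    W    W
a=1:    W    W    W    W    L    L
a=2:    L    L    L    L    W    W
a=3:    W    W    W    W    L    L
a=4:    L    L    L    L    W    W
a=5:    W    W    W    W    L    L
a=6:    L    L    L    L    W    W
Cells with no legal move (terminal, hence L): (0,0), (0,1), (0,2), (0,3).
The remaining L cells, each justified by listing all of its moves:
(1,4): only reaches (0,4)(W), (1,0)(W), all W → L
(1,5): only reaches (0,5)(W), (1,1)(W), all W → L
(2,0): only reaches (1,0)(W), which is W → L
(2,1): only reaches (1,1)(W), which is W → L
(2,2): only reaches (1,2)(W), which is W → L
(2,3): only reaches (1,3)(W), which is W → L
(3,4): only reaches (2,4)(W), (3,0)(W), all W → L
(3,5): only reaches (2,5)(W), (3,1)(W), all W → L
(4,0): only reaches (3,0)(W), which is W → L
(4,1): only reaches (3,1)(W), which is W → L
(4,2): only reaches (3,2)(W), which is W → L
(4,3): only reaches (3,3)(W), which is W → L
(5,4): only reaches (4,4)(W), (5,0)(W), all W → L
(5,5): only reaches (4,5)(W), (5,1)(W), all W → L
(6,0): only reaches (5,0)(W), which is W → L
(6,1): only reaches (5,1)(W), which is W → L
(6,2): only reaches (5,2)(W), which is W → L
(6,3): only reaches (5,3)(W), which is W → L
Every other cell has at least one move into one of the L cells above, so it is W.
From (6,5), the L positions reachable in one move are: (5,5), (6,1). Any move reaching one of these is winning.

Move to (5,5).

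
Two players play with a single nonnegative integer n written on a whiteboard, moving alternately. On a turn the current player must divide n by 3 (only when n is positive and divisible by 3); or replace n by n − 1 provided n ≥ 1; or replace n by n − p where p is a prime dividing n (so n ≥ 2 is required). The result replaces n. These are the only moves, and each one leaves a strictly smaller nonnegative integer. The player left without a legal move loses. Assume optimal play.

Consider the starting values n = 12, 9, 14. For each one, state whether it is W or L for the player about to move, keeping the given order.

Use the standard recursion: the mover loses at a terminal position; elsewhere, the mover wins exactly when some move hands the opponent an L position.
n=0: no move → L
n=1: W (go to 0, an L position)
n=2: W (go to 0, an L position)
n=3: W (go to 0, an L position)
n=4: L (options 2(W), 3(W) are all W)
n=5: W (go to 0, an L position)
n=6: W (go to 4, an L position)
n=7: W (go to 0, an L position)
n=8: L (options 6(W), 7(W) are all W)
n=9: W (go to 8, an L position)
n=10: W (go to 8, an L position)
n=11: W (go to 0, an L position)
n=12: W (go to 4, an L position)
n=13: W (go to 0, an L position)
n=14: L (options 7(W), 12(W), 13(W) are all W)

12: W, 9: W, 14: L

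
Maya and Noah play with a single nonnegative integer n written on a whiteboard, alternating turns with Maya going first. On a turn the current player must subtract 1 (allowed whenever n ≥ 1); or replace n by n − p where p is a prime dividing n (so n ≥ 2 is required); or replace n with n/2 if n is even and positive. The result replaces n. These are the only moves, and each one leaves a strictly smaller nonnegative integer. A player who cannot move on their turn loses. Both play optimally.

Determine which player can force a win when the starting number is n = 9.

Noah wins.

Compute win/loss labels from the base case upward. A position with no move is L. Any other position is W if it can reach an L in one move, else L.
n=0: no move → L
n=1: →0(L), so W
n=2: →0(L), so W
n=3: →0(L), so W
n=4: →2(W), 3(W) — all W, so L
n=5: →0(L), so W
n=6: →4(L), so W
n=7: →0(L), so W
n=8: →4(L), so W
n=9: →6(W), 8(W) — all W, so L
The starting position 9 is L: whatever Maya does, the opponent receives a W position.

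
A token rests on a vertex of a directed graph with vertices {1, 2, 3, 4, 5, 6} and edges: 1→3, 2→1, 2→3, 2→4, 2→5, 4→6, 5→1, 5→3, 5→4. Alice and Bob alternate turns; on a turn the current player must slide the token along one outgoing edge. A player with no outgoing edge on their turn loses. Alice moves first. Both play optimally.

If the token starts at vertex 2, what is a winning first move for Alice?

Move to 3.

Work bottom-up. With no move the player to move loses. Otherwise the position is W if at least one move leads to an L position for the opponent, and L if every move leads to a W.
Every edge goes from a vertex to one that appears earlier in the order 3, 6, 4, 1, 5, 2, so processing vertices in that order labels each vertex after all of its successors.
3: no outgoing edge → L
6: no outgoing edge → L
4: can move to 6, which is L ⇒ W
1: can move to 3, which is L ⇒ W
5: can move to 3, which is L ⇒ W
2: can move to 3, which is L ⇒ W
From 2, the L positions reachable in one move are: 3.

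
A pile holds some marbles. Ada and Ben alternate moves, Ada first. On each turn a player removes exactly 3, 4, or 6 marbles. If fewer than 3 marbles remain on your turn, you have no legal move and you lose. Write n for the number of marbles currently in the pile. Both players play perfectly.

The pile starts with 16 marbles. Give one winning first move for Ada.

Remove 6, leaving 10.

Label each position W (a win for the player to move) or L (a loss). A position with no legal move is L; any other position is W exactly when some move reaches an L, and L when every move reaches a W.
n=0: no move → L
n=1: no move → L
n=2: no move → L
n=3: can move to 0, which is L ⇒ W
n=4: can move to 1, which is L ⇒ W
n=5: can move to 2, which is L ⇒ W
n=6: can move to 2, which is L ⇒ W
n=7: can move to 1, which is L ⇒ W
n=8: can move to 2, which is L ⇒ W
n=9: moves to 6(W), 5(W), 3(W); every one is W ⇒ L
n=10: moves to 7(W), 6(W), 4(W); every one is W ⇒ L
n=11: moves to 8(W), 7(W), 5(W); every one is W ⇒ L
n=12: can move to 9, which is L ⇒ W
n=13: can move to 10, which is L ⇒ W
n=14: can move to 11, which is L ⇒ W
n=15: can move to 11, which is L ⇒ W
n=16: can move to 10, which is L ⇒ W
From 16, the L positions reachable in one move are: 10.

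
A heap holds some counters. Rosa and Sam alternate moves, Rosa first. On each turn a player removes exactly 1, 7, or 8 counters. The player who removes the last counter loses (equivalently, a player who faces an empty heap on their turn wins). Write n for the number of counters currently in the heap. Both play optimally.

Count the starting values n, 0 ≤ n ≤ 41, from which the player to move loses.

Use the standard recursion: the mover wins at a terminal position; elsewhere, the mover wins exactly when some move hands the opponent an L position.
n=0: no move; the opponent has just taken the last counter and therefore loses → W
n=1: the only move is to 0(W), a W ⇒ L
n=2: can move to 1, which is L ⇒ W
n=3: the only move is to 2(W), a W ⇒ L
n=4: can move to 3, which is L ⇒ W
n=5: the only move is to 4(W), a W ⇒ L
n=6: can move to 5, which is L ⇒ W
n=7: moves to 6(W), 0(W); every one is W ⇒ L
n=8: can move to 7, which is L ⇒ W
n=9: can move to 1, which is L ⇒ W
n=10: can move to 3, which is L ⇒ W
n=11: can move to 3, which is L ⇒ W
n=12: can move to 5, which is L ⇒ W
n=13: can move to 5, which is L ⇒ W
n=14: can move to 7, which is L ⇒ W
n=15: can move to 7, which is L ⇒ W
n=16: moves to 15(W), 9(W), 8(W); every one is W ⇒ L
n=17: can move to 16, which is L ⇒ W
n=18: moves to 17(W), 11(W), 10(W); every one is W ⇒ L
n=19: can move to 18, which is L ⇒ W
n=20: moves to 19(W), 13(W), 12(W); every one is W ⇒ L
n=21: can move to 20, which is L ⇒ W
n=22: moves to 21(W), 15(W), 14(W); every one is W ⇒ L
n=23: can move to 22, which is L ⇒ W
n=24: can move to 16, which is L ⇒ W
n=25: can move to 18, which is L ⇒ W
n=26: can move to 18, which is L ⇒ W
n=27: can move to 20, which is L ⇒ W
n=28: can move to 20, which is L ⇒ W
n=29: can move to 22, which is L ⇒ W
n=30: can move to 22, which is L ⇒ W
n=31: moves to 30(W), 24(W), 23(W); every one is W ⇒ L
n=32: can move to 31, which is L ⇒ W
n=33: moves to 32(W), 26(W), 25(W); every one is W ⇒ L
n=34: can move to 33, which is L ⇒ W
n=35: moves to 34(W), 28(W), 27(W); every one is W ⇒ L
n=36: can move to 35, which is L ⇒ W
n=37: moves to 36(W), 30(W), 29(W); every one is W ⇒ L
n=38: can move to 37, which is L ⇒ W
n=39: can move to 31, which is L ⇒ W
n=40: can move to 33, which is L ⇒ W
n=41: can move to 33, which is L ⇒ W
L entries with 0 ≤ n ≤ 41: n = 1, 3, 5, 7, 16, 18, 20, 22, 31, 33, 35, 37; that makes 12.

12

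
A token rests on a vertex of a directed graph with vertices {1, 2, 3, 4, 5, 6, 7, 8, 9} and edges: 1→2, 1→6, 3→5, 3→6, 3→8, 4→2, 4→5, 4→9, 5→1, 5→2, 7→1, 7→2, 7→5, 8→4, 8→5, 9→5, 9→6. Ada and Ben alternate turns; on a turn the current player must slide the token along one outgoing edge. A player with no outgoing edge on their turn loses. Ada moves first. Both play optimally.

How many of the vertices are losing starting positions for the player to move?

Build the W/L table. Terminal = L. A non-terminal position is W if it has a move to some L; otherwise it is L.
Every edge goes from a vertex to one that appears earlier in the order 2, 6, 1, 5, 9, 7, 4, 8, 3, so processing vertices in that order labels each vertex after all of its successors.
2: no outgoing edge → L
6: no outgoing edge → L
1: →6(L), so W
5: →2(L), so W
9: →6(L), so W
7: →2(L), so W
4: →2(L), so W
8: →4(W), 5(W) — all W, so L
3: →8(L), so W
The L vertices are 2, 6, 8; that is 3 in all.

3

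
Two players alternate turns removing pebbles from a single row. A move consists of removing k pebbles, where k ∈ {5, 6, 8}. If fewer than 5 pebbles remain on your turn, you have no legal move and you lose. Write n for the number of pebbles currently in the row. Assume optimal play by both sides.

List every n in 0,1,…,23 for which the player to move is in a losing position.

0, 1, 2, 3, 4, 13, 14, 15, 16, 17

Build the W/L table. Terminal = L. A non-terminal position is W if it has a move to some L; otherwise it is L.
n=0: no move → L
n=1: no move → L
n=2: no move → L
n=3: no move → L
n=4: no move → L
n=5: reaches L-position 0 → W
n=6: reaches L-position 1 → W
n=7: reaches L-position 2 → W
n=8: reaches L-position 3 → W
n=9: reaches L-position 4 → W
n=10: reaches L-position 4 → W
n=11: reaches L-position 3 → W
n=12: reaches L-position 4 → W
n=13: only reaches 8(W), 7(W), 5(W), all W → L
n=14: only reaches 9(W), 8(W), 6(W), all W → L
n=15: only reaches 10(W), 9(W), 7(W), all W → L
n=16: only reaches 11(W), 10(W), 8(W), all W → L
n=17: only reaches 12(W), 11(W), 9(W), all W → L
n=18: reaches L-position 13 → W
n=19: reaches L-position 14 → W
n=20: reaches L-position 15 → W
n=21: reaches L-position 16 → W
n=22: reaches L-position 17 → W
n=23: reaches L-position 17 → W
The losing starting values of n are exactly the entries labelled L in this table (10 of them).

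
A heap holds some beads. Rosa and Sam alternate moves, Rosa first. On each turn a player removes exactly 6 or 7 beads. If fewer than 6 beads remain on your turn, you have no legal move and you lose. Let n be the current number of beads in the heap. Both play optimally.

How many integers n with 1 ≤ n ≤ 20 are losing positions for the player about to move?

Compute win/loss labels from the base case upward. A position with no move is L. Any other position is W if it can reach an L in one move, else L.
n=0: no move → L
n=1: no move → L
n=2: no move → L
n=3: no move → L
n=4: no move → L
n=5: no move → L
n=6: reaches L-position 0 → W
n=7: reaches L-position 1 → W
n=8: reaches L-position 2 → W
n=9: reaches L-position 3 → W
n=10: reaches L-position 4 → W
n=11: reaches L-position 5 → W
n=12: reaches L-position 5 → W
n=13: only reaches 7(W), 6(W), all W → L
n=14: only reaches 8(W), 7(W), all W → L
n=15: only reaches 9(W), 8(W), all W → L
n=16: only reaches 10(W), 9(W), all W → L
n=17: only reaches 11(W), 10(W), all W → L
n=18: only reaches 12(W), 11(W), all W → L
n=19: reaches L-position 13 → W
n=20: reaches L-position 14 → W
L entries with 1 ≤ n ≤ 20 (n=0 is outside the asked range and is not counted): n = 1, 2, 3, 4, 5, 13, 14, 15, 16, 17, 18; that makes 11.

11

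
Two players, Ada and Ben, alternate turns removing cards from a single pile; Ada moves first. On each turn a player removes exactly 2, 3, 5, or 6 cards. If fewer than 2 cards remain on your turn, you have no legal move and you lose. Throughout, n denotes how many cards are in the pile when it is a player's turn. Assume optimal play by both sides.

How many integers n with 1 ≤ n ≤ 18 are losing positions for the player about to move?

5

Use the standard recursion: the mover loses at a terminal position; elsewhere, the mover wins exactly when some move hands the opponent an L position.
n=0: no move → L
n=1: no move → L
n=2: reaches L-position 0 → W
n=3: reaches L-position 1 → W
n=4: reaches L-position 1 → W
n=5: reaches L-position 0 → W
n=6: reaches L-position 1 → W
n=7: reaches L-position 1 → W
n=8: only reaches 6(W), 5(W), 3(W), 2(W), all W → L
n=9: only reaches 7(W), 6(W), 4(W), 3(W), all W → L
n=10: reaches L-position 8 → W
n=11: reaches L-position 9 → W
n=12: reaches L-position 9 → W
n=13: reaches L-position 8 → W
n=14: reaches L-position 9 → W
n=15: reaches L-position 9 → W
n=16: only reaches 14(W), 13(W), 11(W), 10(W), all W → L
n=17: only reaches 15(W), 14(W), 12(W), 11(W), all W → L
n=18: reaches L-position 16 → W
L entries with 1 ≤ n ≤ 18 (n=0 is outside the asked range and is not counted): n = 1, 8, 9, 16, 17; that makes 5.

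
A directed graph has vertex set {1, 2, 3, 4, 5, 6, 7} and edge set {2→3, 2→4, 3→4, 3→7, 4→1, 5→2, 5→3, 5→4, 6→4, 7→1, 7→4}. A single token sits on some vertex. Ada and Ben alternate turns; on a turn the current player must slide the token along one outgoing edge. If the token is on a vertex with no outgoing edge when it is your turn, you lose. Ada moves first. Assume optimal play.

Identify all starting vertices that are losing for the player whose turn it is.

Classify positions by backward induction: terminal positions (no move available) are L. From any other position, the mover wins iff some move reaches an L.
Every edge goes from a vertex to one that appears earlier in the order 1, 4, 7, 3, 2, 6, 5, so processing vertices in that order labels each vertex after all of its successors.
1: no outgoing edge → L
4: W (go to 1, an L position)
7: W (go to 1, an L position)
3: L (options 7(W), 4(W) are all W)
2: W (go to 3, an L position)
6: L (sole option 4(W) is W)
5: W (go to 3, an L position)
Reading off the rows marked L gives the requested list; there are 3 such vertices.

1, 3, 6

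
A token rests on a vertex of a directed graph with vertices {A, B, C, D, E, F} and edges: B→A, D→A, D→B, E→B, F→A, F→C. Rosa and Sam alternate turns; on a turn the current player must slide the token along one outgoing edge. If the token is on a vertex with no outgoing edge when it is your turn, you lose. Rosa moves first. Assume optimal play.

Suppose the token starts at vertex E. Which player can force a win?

Compute win/loss labels from the base case upward. A position with no move is L. Any other position is W if it can reach an L in one move, else L.
Every edge goes from a vertex to one that appears earlier in the order C, A, F, B, D, E, so processing vertices in that order labels each vertex after all of its successors.
C: no outgoing edge → L
A: no outgoing edge → L
F: can move to A, which is L ⇒ W
B: can move to A, which is L ⇒ W
D: can move to A, which is L ⇒ W
E: the only move is to B(W), a W ⇒ L
The starting position E is L: whatever Rosa does, the opponent receives a W position.

Sam wins.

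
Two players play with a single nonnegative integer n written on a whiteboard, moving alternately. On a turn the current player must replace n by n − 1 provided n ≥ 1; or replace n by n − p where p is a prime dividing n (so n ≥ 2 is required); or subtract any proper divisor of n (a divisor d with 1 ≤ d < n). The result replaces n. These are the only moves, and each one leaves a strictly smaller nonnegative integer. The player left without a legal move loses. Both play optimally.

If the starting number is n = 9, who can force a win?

Label each position W (a win for the player to move) or L (a loss). A position with no legal move is L; any other position is W exactly when some move reaches an L, and L when every move reaches a W.
n=0: no move → L
n=1: reaches L-position 0 → W
n=2: reaches L-position 0 → W
n=3: reaches L-position 0 → W
n=4: only reaches 2(W), 3(W), all W → L
n=5: reaches L-position 0 → W
n=6: reaches L-position 4 → W
n=7: reaches L-position 0 → W
n=8: reaches L-position 4 → W
n=9: only reaches 6(W), 8(W), all W → L
Every move from 9 reaches a W position, so the mover loses.

The second player wins.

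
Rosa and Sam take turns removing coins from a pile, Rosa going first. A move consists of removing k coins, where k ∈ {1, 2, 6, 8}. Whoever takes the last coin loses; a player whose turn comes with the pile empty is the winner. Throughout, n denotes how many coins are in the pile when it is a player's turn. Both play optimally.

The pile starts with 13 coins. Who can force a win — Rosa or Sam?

Rosa wins.

Positions with no move are W. A position that does have a move is losing for the player to move precisely when every available move leads to a winning position for the opponent. Fill in the labels:
n=0: no move; the opponent has just taken the last coin and therefore loses → W
n=1: →0(W) only, which is W, so L
n=2: →1(L), so W
n=3: →1(L), so W
n=4: →3(W), 2(W) — all W, so L
n=5: →4(L), so W
n=6: →4(L), so W
n=7: →1(L), so W
n=8: →7(W), 6(W), 2(W), 0(W) — all W, so L
n=9: →8(L), so W
n=10: →8(L), so W
n=11: →10(W), 9(W), 5(W), 3(W) — all W, so L
n=12: →11(L), so W
n=13: →11(L), so W
The starting position 13 is W: Rosa should remove 2, leaving 11, handing over an L position.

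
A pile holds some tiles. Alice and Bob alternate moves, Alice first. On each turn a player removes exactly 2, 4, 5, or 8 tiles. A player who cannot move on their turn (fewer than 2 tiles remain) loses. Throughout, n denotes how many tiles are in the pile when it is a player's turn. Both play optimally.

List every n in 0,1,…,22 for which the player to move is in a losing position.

0, 1, 7, 10, 13, 16, 19, 22

Compute win/loss labels from the base case upward. A position with no move is L. Any other position is W if it can reach an L in one move, else L.
n=0: no move → L
n=1: no move → L
n=2: W (go to 0, an L position)
n=3: W (go to 1, an L position)
n=4: W (go to 0, an L position)
n=5: W (go to 1, an L position)
n=6: W (go to 1, an L position)
n=7: L (options 5(W), 3(W), 2(W) are all W)
n=8: W (go to 0, an L position)
n=9: W (go to 7, an L position)
n=10: L (options 8(W), 6(W), 5(W), 2(W) are all W)
n=11: W (go to 7, an L position)
n=12: W (go to 10, an L position)
n=13: L (options 11(W), 9(W), 8(W), 5(W) are all W)
n=14: W (go to 10, an L position)
n=15: W (go to 13, an L position)
n=16: L (options 14(W), 12(W), 11(W), 8(W) are all W)
n=17: W (go to 13, an L position)
n=18: W (go to 16, an L position)
n=19: L (options 17(W), 15(W), 14(W), 11(W) are all W)
n=20: W (go to 16, an L position)
n=21: W (go to 19, an L position)
n=22: L (options 20(W), 18(W), 17(W), 14(W) are all W)
The losing starting values of n are exactly the entries labelled L in this table (8 of them).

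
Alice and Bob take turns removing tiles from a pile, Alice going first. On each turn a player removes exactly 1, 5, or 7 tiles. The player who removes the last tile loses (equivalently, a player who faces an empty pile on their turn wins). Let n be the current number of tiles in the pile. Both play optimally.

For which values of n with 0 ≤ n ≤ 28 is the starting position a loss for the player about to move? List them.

Label each position W (a win for the player to move) or L (a loss). A position with no legal move is W; any other position is W exactly when some move reaches an L, and L when every move reaches a W.
n=0: no move; the opponent has just taken the last tile and therefore loses → W
n=1: L (sole option 0(W) is W)
n=2: W (go to 1, an L position)
n=3: L (sole option 2(W) is W)
n=4: W (go to 3, an L position)
n=5: L (options 4(W), 0(W) are all W)
n=6: W (go to 5, an L position)
n=7: L (options 6(W), 2(W), 0(W) are all W)
n=8: W (go to 7, an L position)
n=9: L (options 8(W), 4(W), 2(W) are all W)
n=10: W (go to 9, an L position)
n=11: L (options 10(W), 6(W), 4(W) are all W)
n=12: W (go to 11, an L position)
n=13: L (options 12(W), 8(W), 6(W) are all W)
n=14: W (go to 13, an L position)
n=15: L (options 14(W), 10(W), 8(W) are all W)
n=16: W (go to 15, an L position)
n=17: L (options 16(W), 12(W), 10(W) are all W)
n=18: W (go to 17, an L position)
n=19: L (options 18(W), 14(W), 12(W) are all W)
n=20: W (go to 19, an L position)
n=21: L (options 20(W), 16(W), 14(W) are all W)
n=22: W (go to 21, an L position)
n=23: L (options 22(W), 18(W), 16(W) are all W)
n=24: W (go to 23, an L position)
n=25: L (options 24(W), 20(W), 18(W) are all W)
n=26: W (go to 25, an L position)
n=27: L (options 26(W), 22(W), 20(W) are all W)
n=28: W (go to 27, an L position)
The losing starting values of n are exactly the entries labelled L in this table (14 of them).

1, 3, 5, 7, 9, 11, 13, 15, 17, 19, 21, 23, 25, 27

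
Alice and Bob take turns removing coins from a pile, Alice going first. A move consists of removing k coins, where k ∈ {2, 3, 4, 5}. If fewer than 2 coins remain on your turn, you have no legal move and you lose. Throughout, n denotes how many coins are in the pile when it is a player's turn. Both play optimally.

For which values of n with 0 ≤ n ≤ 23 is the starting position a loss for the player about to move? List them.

0, 1, 7, 8, 14, 15, 21, 22

Classify positions by backward induction: terminal positions (no move available) are L. From any other position, the mover wins iff some move reaches an L.
n=0: no move → L
n=1: no move → L
n=2: can move to 0, which is L ⇒ W
n=3: can move to 1, which is L ⇒ W
n=4: can move to 1, which is L ⇒ W
n=5: can move to 1, which is L ⇒ W
n=6: can move to 1, which is L ⇒ W
n=7: moves to 5(W), 4(W), 3(W), 2(W); every one is W ⇒ L
n=8: moves to 6(W), 5(W), 4(W), 3(W); every one is W ⇒ L
n=9: can move to 7, which is L ⇒ W
n=10: can move to 8, which is L ⇒ W
n=11: can move to 8, which is L ⇒ W
n=12: can move to 8, which is L ⇒ W
n=13: can move to 8, which is L ⇒ W
n=14: moves to 12(W), 11(W), 10(W), 9(W); every one is W ⇒ L
n=15: moves to 13(W), 12(W), 11(W), 10(W); every one is W ⇒ L
n=16: can move to 14, which is L ⇒ W
n=17: can move to 15, which is L ⇒ W
n=18: can move to 15, which is L ⇒ W
n=19: can move to 15, which is L ⇒ W
n=20: can move to 15, which is L ⇒ W
n=21: moves to 19(W), 18(W), 17(W), 16(W); every one is W ⇒ L
n=22: moves to 20(W), 19(W), 18(W), 17(W); every one is W ⇒ L
n=23: can move to 21, which is L ⇒ W
The losing starting values of n are exactly the entries labelled L in this table (8 of them).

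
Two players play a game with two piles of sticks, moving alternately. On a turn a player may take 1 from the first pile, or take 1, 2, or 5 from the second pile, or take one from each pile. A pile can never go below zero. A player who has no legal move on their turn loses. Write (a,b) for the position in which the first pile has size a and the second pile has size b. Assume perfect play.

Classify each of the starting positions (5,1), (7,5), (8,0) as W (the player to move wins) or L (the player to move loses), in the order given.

(5,1): W, (7,5): W, (8,0): L

Use the standard recursion: the mover loses at a terminal position; elsewhere, the mover wins exactly when some move hands the opponent an L position.
No move ever increases a pile, so every position that can arise here has a ≤ 8 and b ≤ 5; it is enough to label the cells with 0 ≤ a ≤ 8 and 0 ≤ b ≤ 5.
Every move lowers a or b (never raises either), so fill the grid row by row in increasing a, and left to right within a row: each cell's successors are then already labelled.
      b=0  b=1  b=2  b=3  b=4  b=5
a=0:    L    W    W    L    W    W
a=1:    W    W    L    W    W    L
a=2:    L    W    W    W    L    W
a=3:    W    W    L    W    W    W
a=4:    L    W    W    W    L    W
a=5:    W    W    L    W    W    W
a=6:    L    W    W    W    L    W
a=7:    W    W    L    W    W    W
a=8:    L    W    W    W    L    W
Cells with no legal move (terminal, hence L): (0,0).
The remaining L cells, each justified by listing all of its moves:
(0,3): →(0,2)(W), (0,1)(W) — all W, so L
(1,2): →(0,2)(W), (1,1)(W), (1,0)(W), (0,1)(W) — all W, so L
(1,5): →(0,5)(W), (1,4)(W), (1,3)(W), (1,0)(W), (0,4)(W) — all W, so L
(2,0): →(1,0)(W) only, which is W, so L
(2,4): →(1,4)(W), (2,3)(W), (2,2)(W), (1,3)(W) — all W, so L
(3,2): →(2,2)(W), (3,1)(W), (3,0)(W), (2,1)(W) — all W, so L
(4,0): →(3,0)(W) only, which is W, so L
(4,4): →(3,4)(W), (4,3)(W), (4,2)(W), (3,3)(W) — all W, so L
(5,2): →(4,2)(W), (5,1)(W), (5,0)(W), (4,1)(W) — all W, so L
(6,0): →(5,0)(W) only, which is W, so L
(6,4): →(5,4)(W), (6,3)(W), (6,2)(W), (5,3)(W) — all W, so L
(7,2): →(6,2)(W), (7,1)(W), (7,0)(W), (6,1)(W) — all W, so L
(8,0): →(7,0)(W) only, which is W, so L
(8,4): →(7,4)(W), (8,3)(W), (8,2)(W), (7,3)(W) — all W, so L
Every other cell has at least one move into one of the L cells above, so it is W.
(5,1): the move to (4,0) reaches an L cell, so W
(7,5): the move to (6,4) reaches an L cell, so W
(8,0): one of the L cells justified above, so L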